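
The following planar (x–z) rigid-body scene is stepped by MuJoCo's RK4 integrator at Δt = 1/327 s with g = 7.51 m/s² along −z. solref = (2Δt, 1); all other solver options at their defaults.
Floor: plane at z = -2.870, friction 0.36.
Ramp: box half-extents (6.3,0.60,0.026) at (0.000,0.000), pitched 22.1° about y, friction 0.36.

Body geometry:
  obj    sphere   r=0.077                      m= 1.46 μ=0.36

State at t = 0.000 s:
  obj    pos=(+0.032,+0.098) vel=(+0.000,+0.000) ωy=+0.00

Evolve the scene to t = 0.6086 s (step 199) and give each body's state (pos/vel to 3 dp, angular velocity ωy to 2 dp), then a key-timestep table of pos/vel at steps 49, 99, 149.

State at t = 0.6086 s:
  obj    pos=(+0.378,-0.042) vel=(+1.138,-0.462) ωy=+15.95

Key-timestep trajectory:
   step    t(s)  obj.x    obj.z    obj.vx   obj.vz 
     49  0.1498   +0.053  +0.090  +0.280  -0.114
     99  0.3028   +0.118  +0.063  +0.566  -0.230
    149  0.4557   +0.226  +0.019  +0.852  -0.346


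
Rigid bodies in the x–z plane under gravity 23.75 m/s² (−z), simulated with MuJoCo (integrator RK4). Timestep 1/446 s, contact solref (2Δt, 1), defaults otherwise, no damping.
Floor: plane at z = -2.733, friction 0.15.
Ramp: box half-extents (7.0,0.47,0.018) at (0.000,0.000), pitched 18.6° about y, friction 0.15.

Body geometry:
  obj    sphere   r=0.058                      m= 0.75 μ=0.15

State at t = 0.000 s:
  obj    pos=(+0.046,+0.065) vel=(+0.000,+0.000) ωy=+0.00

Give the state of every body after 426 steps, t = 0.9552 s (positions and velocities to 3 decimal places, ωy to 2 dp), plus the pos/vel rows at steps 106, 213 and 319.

State at t = 0.9552 s:
  obj    pos=(+2.385,-0.723) vel=(+4.898,-1.649) ωy=+89.10

Key-timestep trajectory:
   step    t(s)  obj.x    obj.z    obj.vx   obj.vz 
    106  0.2377   +0.191  +0.016  +1.219  -0.410
    213  0.4776   +0.631  -0.132  +2.449  -0.824
    319  0.7152   +1.358  -0.377  +3.668  -1.234


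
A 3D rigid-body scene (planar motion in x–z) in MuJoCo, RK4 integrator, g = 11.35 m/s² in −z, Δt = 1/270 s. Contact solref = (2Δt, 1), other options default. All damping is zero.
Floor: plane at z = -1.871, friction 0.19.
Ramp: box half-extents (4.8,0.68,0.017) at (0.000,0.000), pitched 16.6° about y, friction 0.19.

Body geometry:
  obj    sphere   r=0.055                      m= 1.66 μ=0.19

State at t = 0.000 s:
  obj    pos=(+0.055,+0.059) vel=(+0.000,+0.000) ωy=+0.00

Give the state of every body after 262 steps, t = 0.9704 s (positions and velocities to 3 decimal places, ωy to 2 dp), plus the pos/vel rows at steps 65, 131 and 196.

State at t = 0.9704 s:
  obj    pos=(+1.100,-0.253) vel=(+2.154,-0.642) ωy=+40.86

Key-timestep trajectory:
   step    t(s)  obj.x    obj.z    obj.vx   obj.vz 
     65  0.2407   +0.119  +0.040  +0.534  -0.159
    131  0.4852   +0.316  -0.019  +1.077  -0.321
    196  0.7259   +0.640  -0.116  +1.611  -0.480


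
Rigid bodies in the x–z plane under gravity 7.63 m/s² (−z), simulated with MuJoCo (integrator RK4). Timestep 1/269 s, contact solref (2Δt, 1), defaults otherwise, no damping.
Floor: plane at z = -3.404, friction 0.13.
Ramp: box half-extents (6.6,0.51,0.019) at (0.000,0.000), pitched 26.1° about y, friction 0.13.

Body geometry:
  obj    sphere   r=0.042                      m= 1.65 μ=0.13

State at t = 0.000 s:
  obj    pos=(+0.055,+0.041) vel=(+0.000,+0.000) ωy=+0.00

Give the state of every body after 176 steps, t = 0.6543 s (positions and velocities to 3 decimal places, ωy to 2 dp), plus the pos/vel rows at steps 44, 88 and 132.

State at t = 0.6543 s:
  obj    pos=(+0.529,-0.191) vel=(+1.448,-0.713) ωy=+34.66

Key-timestep trajectory:
   step    t(s)  obj.x    obj.z    obj.vx   obj.vz 
     44  0.1636   +0.085  +0.026  +0.362  -0.177
     88  0.3271   +0.173  -0.017  +0.726  -0.351
    132  0.4907   +0.322  -0.090  +1.089  -0.527


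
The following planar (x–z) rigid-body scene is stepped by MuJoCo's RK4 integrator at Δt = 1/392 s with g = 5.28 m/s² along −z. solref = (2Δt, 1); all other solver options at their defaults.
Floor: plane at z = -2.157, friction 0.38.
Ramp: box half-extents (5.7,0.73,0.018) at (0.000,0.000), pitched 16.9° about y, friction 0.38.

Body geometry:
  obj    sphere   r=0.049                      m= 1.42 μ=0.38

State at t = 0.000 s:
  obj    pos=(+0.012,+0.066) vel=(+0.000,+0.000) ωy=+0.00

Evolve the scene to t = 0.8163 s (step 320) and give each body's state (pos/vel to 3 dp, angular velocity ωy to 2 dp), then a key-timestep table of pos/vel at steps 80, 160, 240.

State at t = 0.8163 s:
  obj    pos=(+0.362,-0.040) vel=(+0.856,-0.260) ωy=+18.26

Key-timestep trajectory:
   step    t(s)  obj.x    obj.z    obj.vx   obj.vz 
     80  0.2041   +0.034  +0.060  +0.214  -0.065
    160  0.4082   +0.099  +0.040  +0.428  -0.130
    240  0.6122   +0.209  +0.007  +0.642  -0.195


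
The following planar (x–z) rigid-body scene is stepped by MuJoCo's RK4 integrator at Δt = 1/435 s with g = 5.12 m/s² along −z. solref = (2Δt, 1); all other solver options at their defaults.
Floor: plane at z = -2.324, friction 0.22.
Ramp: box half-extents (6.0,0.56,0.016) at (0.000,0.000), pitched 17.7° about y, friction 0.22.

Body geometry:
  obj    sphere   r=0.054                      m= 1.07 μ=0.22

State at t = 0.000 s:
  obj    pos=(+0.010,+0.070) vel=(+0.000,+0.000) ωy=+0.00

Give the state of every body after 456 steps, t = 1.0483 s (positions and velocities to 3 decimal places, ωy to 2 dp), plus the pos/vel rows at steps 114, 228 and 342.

State at t = 1.0483 s:
  obj    pos=(+0.592,-0.115) vel=(+1.110,-0.354) ωy=+21.58

Key-timestep trajectory:
   step    t(s)  obj.x    obj.z    obj.vx   obj.vz 
    114  0.2621   +0.046  +0.059  +0.278  -0.089
    228  0.5241   +0.156  +0.024  +0.555  -0.177
    342  0.7862   +0.337  -0.034  +0.833  -0.266


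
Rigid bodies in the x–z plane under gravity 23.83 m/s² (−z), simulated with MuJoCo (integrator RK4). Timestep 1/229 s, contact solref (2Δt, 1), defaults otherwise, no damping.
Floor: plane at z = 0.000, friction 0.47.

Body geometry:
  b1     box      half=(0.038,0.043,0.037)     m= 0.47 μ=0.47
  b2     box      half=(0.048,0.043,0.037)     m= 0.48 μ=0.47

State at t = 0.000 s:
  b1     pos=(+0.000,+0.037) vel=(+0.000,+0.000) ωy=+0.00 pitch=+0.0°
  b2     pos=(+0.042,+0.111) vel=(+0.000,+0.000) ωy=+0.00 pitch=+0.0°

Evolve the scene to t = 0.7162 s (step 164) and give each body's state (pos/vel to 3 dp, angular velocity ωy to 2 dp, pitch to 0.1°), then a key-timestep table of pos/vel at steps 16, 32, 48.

State at t = 0.7162 s:
  b1     pos=(+0.000,+0.037) vel=(+0.000,+0.000) ωy=+0.00 pitch=+0.0°
  b2     pos=(+0.089,+0.048) vel=(+0.000,+0.000) ωy=+0.00 pitch=+90.0°

Key-timestep trajectory:
   step    t(s)  b1.x    b1.z    b1.vx   b1.vz   b2.x    b2.z    b2.vx   b2.vz 
     16  0.0699   +0.000  +0.037  +0.000  +0.000   +0.046  +0.110  +0.120  -0.024
     32  0.1397   +0.000  +0.037  -0.001  +0.000   +0.062  +0.102  +0.370  -0.290
     48  0.2096   +0.000  +0.037  +0.000  +0.000   +0.090  +0.044  +0.096  -0.025


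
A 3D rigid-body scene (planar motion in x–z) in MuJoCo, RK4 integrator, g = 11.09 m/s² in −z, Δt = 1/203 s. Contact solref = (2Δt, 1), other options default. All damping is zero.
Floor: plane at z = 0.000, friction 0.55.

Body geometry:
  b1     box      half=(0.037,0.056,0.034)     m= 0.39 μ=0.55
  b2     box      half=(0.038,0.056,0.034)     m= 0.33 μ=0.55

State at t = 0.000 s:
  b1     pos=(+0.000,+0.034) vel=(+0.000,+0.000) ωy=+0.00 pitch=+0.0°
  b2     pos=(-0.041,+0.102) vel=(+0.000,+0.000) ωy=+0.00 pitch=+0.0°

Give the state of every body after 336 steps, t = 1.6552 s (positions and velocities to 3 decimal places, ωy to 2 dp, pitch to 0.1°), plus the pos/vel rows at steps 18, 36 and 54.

State at t = 1.6552 s:
  b1     pos=(+0.000,+0.034) vel=(+0.000,+0.000) ωy=+0.00 pitch=+0.0°
  b2     pos=(-0.082,+0.038) vel=(+0.000,+0.000) ωy=+0.00 pitch=-90.0°

Key-timestep trajectory:
   step    t(s)  b1.x    b1.z    b1.vx   b1.vz   b2.x    b2.z    b2.vx   b2.vz 
     18  0.0887   +0.000  +0.034  +0.000  +0.000   -0.044  +0.101  -0.081  -0.017
     36  0.1773   +0.000  +0.034  +0.000  +0.000   -0.058  +0.095  -0.236  -0.193
     54  0.2660   +0.000  +0.034  +0.000  +0.000   -0.082  +0.046  -0.277  -1.019


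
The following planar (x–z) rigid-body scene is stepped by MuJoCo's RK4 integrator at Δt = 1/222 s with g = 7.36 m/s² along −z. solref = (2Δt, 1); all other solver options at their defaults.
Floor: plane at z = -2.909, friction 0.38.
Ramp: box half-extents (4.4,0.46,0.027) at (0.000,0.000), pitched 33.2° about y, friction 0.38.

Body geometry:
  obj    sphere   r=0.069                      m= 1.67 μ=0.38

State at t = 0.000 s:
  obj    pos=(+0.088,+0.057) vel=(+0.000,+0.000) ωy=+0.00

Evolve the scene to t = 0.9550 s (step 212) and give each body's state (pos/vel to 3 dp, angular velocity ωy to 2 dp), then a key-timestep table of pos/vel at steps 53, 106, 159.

State at t = 0.9550 s:
  obj    pos=(+1.186,-0.662) vel=(+2.300,-1.505) ωy=+39.83

Key-timestep trajectory:
   step    t(s)  obj.x    obj.z    obj.vx   obj.vz 
     53  0.2387   +0.157  +0.012  +0.575  -0.376
    106  0.4775   +0.363  -0.123  +1.150  -0.753
    159  0.7162   +0.706  -0.347  +1.725  -1.129


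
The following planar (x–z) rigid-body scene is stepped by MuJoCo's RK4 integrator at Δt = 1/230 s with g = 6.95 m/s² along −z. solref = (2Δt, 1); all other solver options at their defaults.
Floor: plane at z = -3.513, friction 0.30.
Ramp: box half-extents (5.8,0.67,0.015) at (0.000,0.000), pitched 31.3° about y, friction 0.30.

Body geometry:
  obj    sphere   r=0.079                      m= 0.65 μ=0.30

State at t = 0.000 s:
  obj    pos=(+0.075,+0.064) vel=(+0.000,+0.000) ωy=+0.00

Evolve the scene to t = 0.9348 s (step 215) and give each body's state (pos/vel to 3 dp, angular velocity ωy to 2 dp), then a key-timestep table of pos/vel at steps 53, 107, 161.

State at t = 0.9348 s:
  obj    pos=(+1.038,-0.521) vel=(+2.060,-1.253) ωy=+30.51

Key-timestep trajectory:
   step    t(s)  obj.x    obj.z    obj.vx   obj.vz 
     53  0.2304   +0.134  +0.029  +0.508  -0.309
    107  0.4652   +0.314  -0.081  +1.025  -0.623
    161  0.7000   +0.615  -0.264  +1.543  -0.938


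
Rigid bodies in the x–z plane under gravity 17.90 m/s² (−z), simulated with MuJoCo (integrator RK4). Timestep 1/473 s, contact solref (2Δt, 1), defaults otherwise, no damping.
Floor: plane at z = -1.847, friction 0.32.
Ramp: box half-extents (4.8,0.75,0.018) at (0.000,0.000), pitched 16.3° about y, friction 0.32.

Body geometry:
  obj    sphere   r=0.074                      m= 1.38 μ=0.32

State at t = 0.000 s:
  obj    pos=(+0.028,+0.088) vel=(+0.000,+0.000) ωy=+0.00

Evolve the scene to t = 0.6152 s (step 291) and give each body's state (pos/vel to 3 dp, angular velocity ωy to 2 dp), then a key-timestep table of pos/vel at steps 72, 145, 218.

State at t = 0.6152 s:
  obj    pos=(+0.680,-0.103) vel=(+2.119,-0.620) ωy=+29.83

Key-timestep trajectory:
   step    t(s)  obj.x    obj.z    obj.vx   obj.vz 
     72  0.1522   +0.068  +0.076  +0.524  -0.153
    145  0.3066   +0.190  +0.040  +1.056  -0.309
    218  0.4609   +0.394  -0.019  +1.587  -0.464


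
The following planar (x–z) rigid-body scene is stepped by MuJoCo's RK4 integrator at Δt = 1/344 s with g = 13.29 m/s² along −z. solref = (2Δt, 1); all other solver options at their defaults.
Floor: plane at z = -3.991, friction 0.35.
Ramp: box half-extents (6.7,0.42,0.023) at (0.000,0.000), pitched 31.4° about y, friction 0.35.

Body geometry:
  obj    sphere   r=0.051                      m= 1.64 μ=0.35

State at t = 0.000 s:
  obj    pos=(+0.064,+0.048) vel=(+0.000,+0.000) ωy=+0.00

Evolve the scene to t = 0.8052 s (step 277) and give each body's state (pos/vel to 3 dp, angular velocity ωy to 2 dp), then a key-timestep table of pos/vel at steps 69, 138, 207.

State at t = 0.8052 s:
  obj    pos=(+1.433,-0.788) vel=(+3.399,-2.075) ωy=+78.08

Key-timestep trajectory:
   step    t(s)  obj.x    obj.z    obj.vx   obj.vz 
     69  0.2006   +0.149  -0.004  +0.847  -0.517
    138  0.4012   +0.404  -0.160  +1.694  -1.034
    207  0.6017   +0.828  -0.419  +2.540  -1.551


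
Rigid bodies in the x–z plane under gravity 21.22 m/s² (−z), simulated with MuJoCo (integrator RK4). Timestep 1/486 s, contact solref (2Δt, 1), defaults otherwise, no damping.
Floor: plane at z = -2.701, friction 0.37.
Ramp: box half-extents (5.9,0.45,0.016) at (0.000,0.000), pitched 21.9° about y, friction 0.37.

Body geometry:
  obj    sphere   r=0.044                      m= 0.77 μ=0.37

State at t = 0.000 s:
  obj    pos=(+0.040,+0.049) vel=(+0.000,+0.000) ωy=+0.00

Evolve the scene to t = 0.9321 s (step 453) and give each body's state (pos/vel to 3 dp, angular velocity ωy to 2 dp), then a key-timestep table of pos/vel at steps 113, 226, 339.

State at t = 0.9321 s:
  obj    pos=(+2.319,-0.867) vel=(+4.889,-1.965) ωy=+119.75

Key-timestep trajectory:
   step    t(s)  obj.x    obj.z    obj.vx   obj.vz 
    113  0.2325   +0.182  -0.008  +1.220  -0.490
    226  0.4650   +0.607  -0.179  +2.439  -0.981
    339  0.6975   +1.316  -0.464  +3.659  -1.471


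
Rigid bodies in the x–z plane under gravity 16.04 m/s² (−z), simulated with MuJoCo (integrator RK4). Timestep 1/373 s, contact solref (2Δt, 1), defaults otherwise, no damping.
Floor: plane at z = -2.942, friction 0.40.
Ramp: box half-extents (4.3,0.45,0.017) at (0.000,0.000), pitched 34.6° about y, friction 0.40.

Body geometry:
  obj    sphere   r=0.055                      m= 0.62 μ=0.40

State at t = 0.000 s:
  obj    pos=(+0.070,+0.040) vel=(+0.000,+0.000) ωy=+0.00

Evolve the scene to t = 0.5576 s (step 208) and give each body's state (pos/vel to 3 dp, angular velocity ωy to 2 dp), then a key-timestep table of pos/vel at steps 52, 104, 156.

State at t = 0.5576 s:
  obj    pos=(+0.902,-0.535) vel=(+2.986,-2.060) ωy=+65.95

Key-timestep trajectory:
   step    t(s)  obj.x    obj.z    obj.vx   obj.vz 
     52  0.1394   +0.122  +0.003  +0.747  -0.515
    104  0.2788   +0.278  -0.104  +1.493  -1.030
    156  0.4182   +0.538  -0.284  +2.240  -1.545


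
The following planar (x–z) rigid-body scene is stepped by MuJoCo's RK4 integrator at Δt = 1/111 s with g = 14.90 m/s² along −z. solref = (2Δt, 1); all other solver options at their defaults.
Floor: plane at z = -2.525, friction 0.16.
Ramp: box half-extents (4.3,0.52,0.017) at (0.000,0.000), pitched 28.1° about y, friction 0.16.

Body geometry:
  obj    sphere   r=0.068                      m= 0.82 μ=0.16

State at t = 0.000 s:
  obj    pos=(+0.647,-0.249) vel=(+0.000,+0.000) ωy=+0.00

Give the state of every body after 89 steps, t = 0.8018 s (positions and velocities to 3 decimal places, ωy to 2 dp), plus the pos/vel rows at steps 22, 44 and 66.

State at t = 0.8018 s:
  obj    pos=(+2.069,-1.008) vel=(+3.546,-1.894) ωy=+59.06

Key-timestep trajectory:
   step    t(s)  obj.x    obj.z    obj.vx   obj.vz 
     22  0.1982   +0.734  -0.296  +0.877  -0.468
     44  0.3964   +0.995  -0.435  +1.754  -0.936
     66  0.5946   +1.429  -0.667  +2.630  -1.404


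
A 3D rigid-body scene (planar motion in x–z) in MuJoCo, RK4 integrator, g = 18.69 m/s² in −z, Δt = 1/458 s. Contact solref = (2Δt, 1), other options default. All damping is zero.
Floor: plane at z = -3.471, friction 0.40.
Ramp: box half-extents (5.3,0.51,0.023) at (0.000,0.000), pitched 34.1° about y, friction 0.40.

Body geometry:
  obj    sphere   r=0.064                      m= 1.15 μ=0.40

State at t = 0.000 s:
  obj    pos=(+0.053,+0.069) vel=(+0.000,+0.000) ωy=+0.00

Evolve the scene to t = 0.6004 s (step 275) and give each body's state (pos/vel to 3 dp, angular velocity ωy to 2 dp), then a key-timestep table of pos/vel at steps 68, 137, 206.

State at t = 0.6004 s:
  obj    pos=(+1.170,-0.687) vel=(+3.721,-2.520) ωy=+70.21

Key-timestep trajectory:
   step    t(s)  obj.x    obj.z    obj.vx   obj.vz 
     68  0.1485   +0.121  +0.023  +0.920  -0.623
    137  0.2991   +0.330  -0.119  +1.854  -1.255
    206  0.4498   +0.680  -0.355  +2.788  -1.887


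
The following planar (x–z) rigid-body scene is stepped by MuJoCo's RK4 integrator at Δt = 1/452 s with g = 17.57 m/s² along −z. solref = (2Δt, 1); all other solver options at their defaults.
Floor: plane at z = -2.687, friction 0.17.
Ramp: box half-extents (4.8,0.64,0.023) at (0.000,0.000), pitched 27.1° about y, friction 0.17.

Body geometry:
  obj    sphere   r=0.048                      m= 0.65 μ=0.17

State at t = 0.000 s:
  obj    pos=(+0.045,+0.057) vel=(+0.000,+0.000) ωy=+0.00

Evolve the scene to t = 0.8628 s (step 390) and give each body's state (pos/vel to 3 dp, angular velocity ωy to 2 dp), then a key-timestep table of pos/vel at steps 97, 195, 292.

State at t = 0.8628 s:
  obj    pos=(+1.940,-0.913) vel=(+4.392,-2.247) ωy=+102.75

Key-timestep trajectory:
   step    t(s)  obj.x    obj.z    obj.vx   obj.vz 
     97  0.2146   +0.162  -0.003  +1.092  -0.559
    195  0.4314   +0.519  -0.186  +2.196  -1.124
    292  0.6460   +1.107  -0.487  +3.288  -1.683


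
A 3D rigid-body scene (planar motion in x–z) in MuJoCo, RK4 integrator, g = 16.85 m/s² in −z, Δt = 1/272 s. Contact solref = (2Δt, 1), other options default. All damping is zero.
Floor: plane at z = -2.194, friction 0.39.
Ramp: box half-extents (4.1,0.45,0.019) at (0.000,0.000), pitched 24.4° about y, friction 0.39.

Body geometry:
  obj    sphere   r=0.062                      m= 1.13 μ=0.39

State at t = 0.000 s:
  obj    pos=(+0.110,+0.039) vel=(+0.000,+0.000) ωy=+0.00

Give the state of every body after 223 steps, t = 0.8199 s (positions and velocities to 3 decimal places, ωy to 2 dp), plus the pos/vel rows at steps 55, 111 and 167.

State at t = 0.8199 s:
  obj    pos=(+1.632,-0.651) vel=(+3.712,-1.684) ωy=+65.74

Key-timestep trajectory:
   step    t(s)  obj.x    obj.z    obj.vx   obj.vz 
     55  0.2022   +0.203  -0.003  +0.916  -0.415
    111  0.4081   +0.487  -0.132  +1.848  -0.838
    167  0.6140   +0.964  -0.348  +2.780  -1.261


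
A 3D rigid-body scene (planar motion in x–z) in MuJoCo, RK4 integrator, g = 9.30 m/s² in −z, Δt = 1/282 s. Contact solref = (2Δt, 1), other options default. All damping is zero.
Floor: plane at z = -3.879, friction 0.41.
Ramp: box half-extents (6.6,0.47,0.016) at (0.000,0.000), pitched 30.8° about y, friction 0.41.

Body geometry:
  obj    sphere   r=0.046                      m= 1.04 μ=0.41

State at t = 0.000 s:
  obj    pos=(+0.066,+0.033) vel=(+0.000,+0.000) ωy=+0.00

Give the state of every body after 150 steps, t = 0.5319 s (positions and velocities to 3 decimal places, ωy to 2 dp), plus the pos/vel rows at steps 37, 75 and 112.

State at t = 0.5319 s:
  obj    pos=(+0.479,-0.214) vel=(+1.554,-0.926) ωy=+39.32

Key-timestep trajectory:
   step    t(s)  obj.x    obj.z    obj.vx   obj.vz 
     37  0.1312   +0.091  +0.018  +0.383  -0.229
     75  0.2660   +0.169  -0.029  +0.777  -0.463
    112  0.3972   +0.296  -0.105  +1.160  -0.692


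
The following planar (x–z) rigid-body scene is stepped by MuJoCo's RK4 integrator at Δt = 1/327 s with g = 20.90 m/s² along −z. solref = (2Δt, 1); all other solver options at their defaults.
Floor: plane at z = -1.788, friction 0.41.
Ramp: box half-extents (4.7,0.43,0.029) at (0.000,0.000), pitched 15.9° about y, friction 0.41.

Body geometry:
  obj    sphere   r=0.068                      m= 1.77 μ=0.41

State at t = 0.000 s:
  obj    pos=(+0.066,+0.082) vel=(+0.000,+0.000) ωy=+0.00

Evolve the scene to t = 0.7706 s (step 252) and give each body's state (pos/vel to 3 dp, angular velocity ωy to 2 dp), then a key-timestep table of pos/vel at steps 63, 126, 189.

State at t = 0.7706 s:
  obj    pos=(+1.234,-0.251) vel=(+3.031,-0.863) ωy=+46.34

Key-timestep trajectory:
   step    t(s)  obj.x    obj.z    obj.vx   obj.vz 
     63  0.1927   +0.139  +0.061  +0.758  -0.216
    126  0.3853   +0.358  -0.001  +1.516  -0.432
    189  0.5780   +0.723  -0.105  +2.273  -0.648


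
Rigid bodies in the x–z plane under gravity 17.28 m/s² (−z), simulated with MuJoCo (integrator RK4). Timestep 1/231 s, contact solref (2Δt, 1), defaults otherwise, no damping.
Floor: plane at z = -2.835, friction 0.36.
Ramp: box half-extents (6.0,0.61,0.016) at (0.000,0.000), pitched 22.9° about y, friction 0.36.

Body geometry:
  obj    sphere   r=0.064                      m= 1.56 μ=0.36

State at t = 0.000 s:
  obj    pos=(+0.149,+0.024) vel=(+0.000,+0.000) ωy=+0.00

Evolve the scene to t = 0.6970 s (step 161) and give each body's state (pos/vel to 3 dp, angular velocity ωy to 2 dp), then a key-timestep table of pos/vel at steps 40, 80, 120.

State at t = 0.6970 s:
  obj    pos=(+1.224,-0.430) vel=(+3.084,-1.303) ωy=+52.29

Key-timestep trajectory:
   step    t(s)  obj.x    obj.z    obj.vx   obj.vz 
     40  0.1732   +0.215  -0.004  +0.766  -0.324
     80  0.3463   +0.414  -0.088  +1.532  -0.647
    120  0.5195   +0.746  -0.228  +2.298  -0.971


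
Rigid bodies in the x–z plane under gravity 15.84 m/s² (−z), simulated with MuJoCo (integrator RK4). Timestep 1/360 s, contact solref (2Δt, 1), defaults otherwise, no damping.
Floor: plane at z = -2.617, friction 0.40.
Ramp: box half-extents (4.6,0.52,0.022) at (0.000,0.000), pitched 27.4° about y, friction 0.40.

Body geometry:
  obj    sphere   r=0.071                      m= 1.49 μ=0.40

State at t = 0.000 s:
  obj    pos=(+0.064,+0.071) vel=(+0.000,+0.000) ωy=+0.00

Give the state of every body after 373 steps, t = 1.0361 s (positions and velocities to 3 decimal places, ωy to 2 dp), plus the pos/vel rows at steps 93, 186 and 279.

State at t = 1.0361 s:
  obj    pos=(+2.546,-1.215) vel=(+4.790,-2.483) ωy=+75.98

Key-timestep trajectory:
   step    t(s)  obj.x    obj.z    obj.vx   obj.vz 
     93  0.2583   +0.219  -0.009  +1.194  -0.619
    186  0.5167   +0.681  -0.248  +2.388  -1.238
    279  0.7750   +1.453  -0.648  +3.583  -1.857


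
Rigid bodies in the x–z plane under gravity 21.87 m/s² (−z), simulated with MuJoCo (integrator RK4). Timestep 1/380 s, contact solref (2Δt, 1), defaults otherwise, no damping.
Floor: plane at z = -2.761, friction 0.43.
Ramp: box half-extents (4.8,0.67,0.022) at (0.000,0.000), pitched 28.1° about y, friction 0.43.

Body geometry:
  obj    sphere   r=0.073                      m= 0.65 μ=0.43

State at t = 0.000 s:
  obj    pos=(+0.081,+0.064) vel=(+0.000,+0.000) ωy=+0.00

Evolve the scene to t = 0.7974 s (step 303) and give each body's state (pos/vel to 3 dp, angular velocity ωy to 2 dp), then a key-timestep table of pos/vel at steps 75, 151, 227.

State at t = 0.7974 s:
  obj    pos=(+2.145,-1.037) vel=(+5.175,-2.763) ωy=+80.36

Key-timestep trajectory:
   step    t(s)  obj.x    obj.z    obj.vx   obj.vz 
     75  0.1974   +0.208  -0.003  +1.281  -0.684
    151  0.3974   +0.594  -0.209  +2.579  -1.377
    227  0.5974   +1.239  -0.554  +3.877  -2.070


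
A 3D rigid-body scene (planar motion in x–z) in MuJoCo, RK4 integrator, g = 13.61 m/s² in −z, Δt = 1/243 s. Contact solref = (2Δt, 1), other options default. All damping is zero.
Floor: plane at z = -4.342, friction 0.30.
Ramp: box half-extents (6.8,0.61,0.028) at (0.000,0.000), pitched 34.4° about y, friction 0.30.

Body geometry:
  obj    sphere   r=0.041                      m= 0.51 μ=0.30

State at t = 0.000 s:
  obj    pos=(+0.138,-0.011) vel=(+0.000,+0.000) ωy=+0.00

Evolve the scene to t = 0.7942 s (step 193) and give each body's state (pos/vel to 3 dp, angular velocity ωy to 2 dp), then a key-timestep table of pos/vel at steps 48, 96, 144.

State at t = 0.7942 s:
  obj    pos=(+1.568,-0.990) vel=(+3.600,-2.465) ωy=+106.37

Key-timestep trajectory:
   step    t(s)  obj.x    obj.z    obj.vx   obj.vz 
     48  0.1975   +0.227  -0.071  +0.895  -0.613
     96  0.3951   +0.492  -0.253  +1.791  -1.226
    144  0.5926   +0.934  -0.556  +2.686  -1.839


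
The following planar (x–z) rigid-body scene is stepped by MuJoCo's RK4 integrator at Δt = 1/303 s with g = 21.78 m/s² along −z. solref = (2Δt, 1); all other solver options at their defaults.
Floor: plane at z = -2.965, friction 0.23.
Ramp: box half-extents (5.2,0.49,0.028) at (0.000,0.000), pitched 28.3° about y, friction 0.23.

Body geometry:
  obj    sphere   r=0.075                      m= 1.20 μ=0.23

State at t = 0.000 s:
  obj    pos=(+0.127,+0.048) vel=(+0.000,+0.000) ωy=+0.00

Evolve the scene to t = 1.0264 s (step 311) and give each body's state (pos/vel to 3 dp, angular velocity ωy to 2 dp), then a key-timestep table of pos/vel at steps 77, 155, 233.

State at t = 1.0264 s:
  obj    pos=(+3.548,-1.794) vel=(+6.666,-3.589) ωy=+100.92

Key-timestep trajectory:
   step    t(s)  obj.x    obj.z    obj.vx   obj.vz 
     77  0.2541   +0.337  -0.064  +1.651  -0.889
    155  0.5116   +0.977  -0.409  +3.322  -1.789
    233  0.7690   +2.047  -0.985  +4.994  -2.689


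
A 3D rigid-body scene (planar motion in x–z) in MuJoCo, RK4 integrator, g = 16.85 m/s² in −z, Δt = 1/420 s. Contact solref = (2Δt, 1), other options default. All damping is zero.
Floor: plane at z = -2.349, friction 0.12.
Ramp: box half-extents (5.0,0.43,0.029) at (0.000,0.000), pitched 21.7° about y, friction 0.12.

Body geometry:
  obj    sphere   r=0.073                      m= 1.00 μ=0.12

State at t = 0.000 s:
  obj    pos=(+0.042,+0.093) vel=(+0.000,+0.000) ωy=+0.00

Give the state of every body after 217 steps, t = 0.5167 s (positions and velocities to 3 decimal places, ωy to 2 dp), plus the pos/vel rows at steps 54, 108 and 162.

State at t = 0.5167 s:
  obj    pos=(+0.594,-0.127) vel=(+2.137,-0.850) ωy=+31.49

Key-timestep trajectory:
   step    t(s)  obj.x    obj.z    obj.vx   obj.vz 
     54  0.1286   +0.076  +0.079  +0.532  -0.212
    108  0.2571   +0.179  +0.039  +1.063  -0.423
    162  0.3857   +0.350  -0.029  +1.595  -0.635


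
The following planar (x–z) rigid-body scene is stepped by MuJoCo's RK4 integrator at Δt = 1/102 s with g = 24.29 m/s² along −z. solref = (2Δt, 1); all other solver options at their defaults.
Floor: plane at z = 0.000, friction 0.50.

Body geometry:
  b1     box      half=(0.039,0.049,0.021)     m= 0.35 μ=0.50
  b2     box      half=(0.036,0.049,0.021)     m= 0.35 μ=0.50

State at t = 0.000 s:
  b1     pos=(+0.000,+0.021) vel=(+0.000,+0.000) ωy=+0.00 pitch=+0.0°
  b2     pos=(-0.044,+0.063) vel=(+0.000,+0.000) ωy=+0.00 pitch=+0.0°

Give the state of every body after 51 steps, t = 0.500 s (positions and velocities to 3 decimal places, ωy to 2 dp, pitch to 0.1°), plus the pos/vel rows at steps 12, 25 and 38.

State at t = 0.500 s:
  b1     pos=(+0.000,+0.021) vel=(+0.000,+0.000) ωy=+0.00 pitch=+0.0°
  b2     pos=(-0.076,+0.036) vel=(+0.002,+0.001) ωy=+0.05 pitch=-90.1°

Key-timestep trajectory:
   step    t(s)  b1.x    b1.z    b1.vx   b1.vz   b2.x    b2.z    b2.vx   b2.vz 
     12  0.1176   +0.000  +0.021  +0.000  +0.002   -0.064  +0.041  -0.360  -0.654
     25  0.2451   +0.000  +0.021  +0.000  +0.000   -0.089  +0.041  +0.071  -0.010
     38  0.3725   +0.000  +0.021  +0.000  +0.000   -0.075  +0.036  -0.215  -0.086


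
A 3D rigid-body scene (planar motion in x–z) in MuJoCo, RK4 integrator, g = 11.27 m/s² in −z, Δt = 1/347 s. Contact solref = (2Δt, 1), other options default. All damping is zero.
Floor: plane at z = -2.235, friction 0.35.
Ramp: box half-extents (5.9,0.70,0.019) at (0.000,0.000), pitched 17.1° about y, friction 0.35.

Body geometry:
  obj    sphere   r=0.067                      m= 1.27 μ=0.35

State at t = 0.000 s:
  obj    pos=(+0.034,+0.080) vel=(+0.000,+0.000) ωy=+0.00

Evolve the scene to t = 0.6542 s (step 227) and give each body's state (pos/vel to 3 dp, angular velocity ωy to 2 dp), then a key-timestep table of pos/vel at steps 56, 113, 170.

State at t = 0.6542 s:
  obj    pos=(+0.518,-0.069) vel=(+1.480,-0.455) ωy=+23.11

Key-timestep trajectory:
   step    t(s)  obj.x    obj.z    obj.vx   obj.vz 
     56  0.1614   +0.063  +0.070  +0.365  -0.112
    113  0.3256   +0.154  +0.043  +0.737  -0.227
    170  0.4899   +0.305  -0.004  +1.108  -0.341


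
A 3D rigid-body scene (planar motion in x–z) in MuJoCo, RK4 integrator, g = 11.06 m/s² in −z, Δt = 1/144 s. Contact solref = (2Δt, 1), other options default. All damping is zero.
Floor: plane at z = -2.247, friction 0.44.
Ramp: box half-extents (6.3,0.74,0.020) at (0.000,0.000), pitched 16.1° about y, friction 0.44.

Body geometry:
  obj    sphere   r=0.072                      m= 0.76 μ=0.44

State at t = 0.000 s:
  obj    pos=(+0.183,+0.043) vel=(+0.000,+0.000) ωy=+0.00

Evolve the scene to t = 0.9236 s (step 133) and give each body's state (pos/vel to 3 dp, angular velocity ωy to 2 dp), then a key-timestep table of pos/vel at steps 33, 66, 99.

State at t = 0.9236 s:
  obj    pos=(+1.081,-0.216) vel=(+1.944,-0.561) ωy=+28.10

Key-timestep trajectory:
   step    t(s)  obj.x    obj.z    obj.vx   obj.vz 
     33  0.2292   +0.238  +0.027  +0.482  -0.139
     66  0.4583   +0.404  -0.021  +0.965  -0.278
     99  0.6875   +0.681  -0.101  +1.447  -0.418


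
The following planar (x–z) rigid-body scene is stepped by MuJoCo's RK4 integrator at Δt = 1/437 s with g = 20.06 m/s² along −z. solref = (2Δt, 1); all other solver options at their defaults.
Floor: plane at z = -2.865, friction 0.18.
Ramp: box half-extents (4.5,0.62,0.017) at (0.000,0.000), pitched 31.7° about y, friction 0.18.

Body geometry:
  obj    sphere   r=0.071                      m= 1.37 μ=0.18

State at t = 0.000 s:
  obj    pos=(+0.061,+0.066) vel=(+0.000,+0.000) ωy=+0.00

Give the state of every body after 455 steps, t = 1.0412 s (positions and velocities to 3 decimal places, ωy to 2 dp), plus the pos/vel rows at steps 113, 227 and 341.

State at t = 1.0412 s:
  obj    pos=(+3.534,-2.079) vel=(+6.670,-4.120) ωy=+110.40

Key-timestep trajectory:
   step    t(s)  obj.x    obj.z    obj.vx   obj.vz 
    113  0.2586   +0.275  -0.067  +1.657  -1.023
    227  0.5195   +0.925  -0.468  +3.328  -2.055
    341  0.7803   +2.012  -1.139  +4.999  -3.087


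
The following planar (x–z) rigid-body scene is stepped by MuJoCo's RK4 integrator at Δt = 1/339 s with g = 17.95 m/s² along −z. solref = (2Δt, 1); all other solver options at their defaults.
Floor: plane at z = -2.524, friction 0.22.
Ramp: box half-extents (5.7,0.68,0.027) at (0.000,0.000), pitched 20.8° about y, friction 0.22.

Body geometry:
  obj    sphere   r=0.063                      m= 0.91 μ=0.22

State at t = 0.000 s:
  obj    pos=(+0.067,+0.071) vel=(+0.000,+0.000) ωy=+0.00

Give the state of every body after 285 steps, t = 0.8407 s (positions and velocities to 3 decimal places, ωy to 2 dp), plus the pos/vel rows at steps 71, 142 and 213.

State at t = 0.8407 s:
  obj    pos=(+1.571,-0.501) vel=(+3.578,-1.359) ωy=+60.75

Key-timestep trajectory:
   step    t(s)  obj.x    obj.z    obj.vx   obj.vz 
     71  0.2094   +0.160  +0.035  +0.892  -0.339
    142  0.4189   +0.440  -0.071  +1.783  -0.677
    213  0.6283   +0.907  -0.248  +2.674  -1.016


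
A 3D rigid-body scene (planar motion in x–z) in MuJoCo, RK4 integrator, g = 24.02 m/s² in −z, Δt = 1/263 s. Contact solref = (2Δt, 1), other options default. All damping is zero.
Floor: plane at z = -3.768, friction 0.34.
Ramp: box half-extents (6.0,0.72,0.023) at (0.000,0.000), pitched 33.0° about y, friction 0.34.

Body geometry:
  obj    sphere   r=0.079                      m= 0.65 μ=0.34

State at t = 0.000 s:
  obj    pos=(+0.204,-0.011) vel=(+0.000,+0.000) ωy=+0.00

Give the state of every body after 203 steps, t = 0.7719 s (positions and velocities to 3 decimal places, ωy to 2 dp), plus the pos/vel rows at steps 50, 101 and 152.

State at t = 0.7719 s:
  obj    pos=(+2.539,-1.527) vel=(+6.049,-3.928) ωy=+91.28

Key-timestep trajectory:
   step    t(s)  obj.x    obj.z    obj.vx   obj.vz 
     50  0.1901   +0.346  -0.103  +1.490  -0.968
    101  0.3840   +0.782  -0.386  +3.010  -1.955
    152  0.5779   +1.513  -0.861  +4.530  -2.942


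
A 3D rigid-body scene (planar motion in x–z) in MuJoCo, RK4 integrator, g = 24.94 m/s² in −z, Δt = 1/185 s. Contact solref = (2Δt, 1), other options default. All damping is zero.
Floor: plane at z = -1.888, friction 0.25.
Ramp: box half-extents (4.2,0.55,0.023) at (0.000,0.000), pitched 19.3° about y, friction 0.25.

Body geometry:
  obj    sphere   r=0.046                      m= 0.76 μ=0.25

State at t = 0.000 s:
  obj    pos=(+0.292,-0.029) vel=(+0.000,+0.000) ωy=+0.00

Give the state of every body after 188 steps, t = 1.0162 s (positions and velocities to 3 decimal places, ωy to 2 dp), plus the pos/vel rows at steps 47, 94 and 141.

State at t = 1.0162 s:
  obj    pos=(+3.161,-1.034) vel=(+5.647,-1.978) ωy=+130.05

Key-timestep trajectory:
   step    t(s)  obj.x    obj.z    obj.vx   obj.vz 
     47  0.2541   +0.471  -0.092  +1.412  -0.494
     94  0.5081   +1.009  -0.280  +2.824  -0.989
    141  0.7622   +1.906  -0.594  +4.235  -1.483


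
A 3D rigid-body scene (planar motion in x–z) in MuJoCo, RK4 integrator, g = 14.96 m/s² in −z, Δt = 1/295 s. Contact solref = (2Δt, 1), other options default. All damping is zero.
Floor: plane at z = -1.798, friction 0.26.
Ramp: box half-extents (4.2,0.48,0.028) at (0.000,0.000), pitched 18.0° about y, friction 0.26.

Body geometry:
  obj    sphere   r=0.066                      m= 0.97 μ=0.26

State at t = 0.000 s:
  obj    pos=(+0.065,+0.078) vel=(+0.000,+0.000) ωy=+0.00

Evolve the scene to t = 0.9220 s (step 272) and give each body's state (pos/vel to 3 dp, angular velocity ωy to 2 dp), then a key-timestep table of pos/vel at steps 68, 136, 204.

State at t = 0.9220 s:
  obj    pos=(+1.400,-0.356) vel=(+2.896,-0.941) ωy=+46.12

Key-timestep trajectory:
   step    t(s)  obj.x    obj.z    obj.vx   obj.vz 
     68  0.2305   +0.148  +0.051  +0.724  -0.235
    136  0.4610   +0.399  -0.031  +1.448  -0.470
    204  0.6915   +0.816  -0.166  +2.172  -0.706


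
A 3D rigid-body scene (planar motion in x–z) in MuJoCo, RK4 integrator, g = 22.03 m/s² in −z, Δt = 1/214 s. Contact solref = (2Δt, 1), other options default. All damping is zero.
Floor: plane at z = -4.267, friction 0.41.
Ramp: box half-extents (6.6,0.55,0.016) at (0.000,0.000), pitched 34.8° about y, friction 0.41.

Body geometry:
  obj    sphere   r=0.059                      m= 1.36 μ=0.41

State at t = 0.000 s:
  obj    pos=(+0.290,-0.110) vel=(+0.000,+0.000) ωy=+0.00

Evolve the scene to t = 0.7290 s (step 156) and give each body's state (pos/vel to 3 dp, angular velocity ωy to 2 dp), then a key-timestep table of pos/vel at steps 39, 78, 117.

State at t = 0.7290 s:
  obj    pos=(+2.249,-1.472) vel=(+5.376,-3.736) ωy=+110.94

Key-timestep trajectory:
   step    t(s)  obj.x    obj.z    obj.vx   obj.vz 
     39  0.1822   +0.412  -0.195  +1.344  -0.934
     78  0.3645   +0.780  -0.451  +2.688  -1.868
    117  0.5467   +1.392  -0.876  +4.032  -2.802


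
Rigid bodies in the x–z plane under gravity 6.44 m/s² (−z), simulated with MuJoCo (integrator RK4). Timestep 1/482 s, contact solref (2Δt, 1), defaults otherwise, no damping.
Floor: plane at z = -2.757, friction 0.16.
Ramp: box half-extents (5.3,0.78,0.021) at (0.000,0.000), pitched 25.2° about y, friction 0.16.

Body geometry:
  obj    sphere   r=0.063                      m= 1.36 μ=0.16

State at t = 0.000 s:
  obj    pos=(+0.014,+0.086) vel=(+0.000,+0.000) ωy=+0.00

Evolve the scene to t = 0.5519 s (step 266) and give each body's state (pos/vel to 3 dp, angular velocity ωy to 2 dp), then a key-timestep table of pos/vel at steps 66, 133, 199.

State at t = 0.5519 s:
  obj    pos=(+0.284,-0.041) vel=(+0.978,-0.460) ωy=+17.15

Key-timestep trajectory:
   step    t(s)  obj.x    obj.z    obj.vx   obj.vz 
     66  0.1369   +0.031  +0.078  +0.243  -0.114
    133  0.2759   +0.082  +0.054  +0.489  -0.230
    199  0.4129   +0.165  +0.015  +0.732  -0.344


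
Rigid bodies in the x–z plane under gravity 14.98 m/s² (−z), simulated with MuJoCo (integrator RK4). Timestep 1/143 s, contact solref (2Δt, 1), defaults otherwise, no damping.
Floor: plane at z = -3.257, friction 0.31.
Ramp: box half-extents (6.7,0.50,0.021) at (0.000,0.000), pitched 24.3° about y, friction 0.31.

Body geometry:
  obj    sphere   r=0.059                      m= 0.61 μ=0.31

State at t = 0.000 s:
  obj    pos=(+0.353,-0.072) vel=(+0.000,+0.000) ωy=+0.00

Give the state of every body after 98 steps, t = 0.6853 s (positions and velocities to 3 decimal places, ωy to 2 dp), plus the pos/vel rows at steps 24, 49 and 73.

State at t = 0.6853 s:
  obj    pos=(+1.296,-0.497) vel=(+2.750,-1.242) ωy=+51.13

Key-timestep trajectory:
   step    t(s)  obj.x    obj.z    obj.vx   obj.vz 
     24  0.1678   +0.410  -0.097  +0.674  -0.304
     49  0.3427   +0.589  -0.178  +1.375  -0.621
     73  0.5105   +0.876  -0.308  +2.049  -0.925


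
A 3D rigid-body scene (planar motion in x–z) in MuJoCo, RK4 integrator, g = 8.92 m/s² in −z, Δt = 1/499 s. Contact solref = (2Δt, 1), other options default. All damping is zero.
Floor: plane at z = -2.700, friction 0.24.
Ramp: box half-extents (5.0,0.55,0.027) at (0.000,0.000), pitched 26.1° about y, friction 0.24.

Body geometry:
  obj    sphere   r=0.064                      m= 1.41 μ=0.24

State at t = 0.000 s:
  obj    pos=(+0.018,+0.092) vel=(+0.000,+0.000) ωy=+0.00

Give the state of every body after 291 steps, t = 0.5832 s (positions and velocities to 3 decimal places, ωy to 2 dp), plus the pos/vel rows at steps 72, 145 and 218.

State at t = 0.5832 s:
  obj    pos=(+0.446,-0.117) vel=(+1.468,-0.719) ωy=+25.54

Key-timestep trajectory:
   step    t(s)  obj.x    obj.z    obj.vx   obj.vz 
     72  0.1443   +0.044  +0.080  +0.363  -0.178
    145  0.2906   +0.124  +0.040  +0.732  -0.358
    218  0.4369   +0.258  -0.025  +1.100  -0.539


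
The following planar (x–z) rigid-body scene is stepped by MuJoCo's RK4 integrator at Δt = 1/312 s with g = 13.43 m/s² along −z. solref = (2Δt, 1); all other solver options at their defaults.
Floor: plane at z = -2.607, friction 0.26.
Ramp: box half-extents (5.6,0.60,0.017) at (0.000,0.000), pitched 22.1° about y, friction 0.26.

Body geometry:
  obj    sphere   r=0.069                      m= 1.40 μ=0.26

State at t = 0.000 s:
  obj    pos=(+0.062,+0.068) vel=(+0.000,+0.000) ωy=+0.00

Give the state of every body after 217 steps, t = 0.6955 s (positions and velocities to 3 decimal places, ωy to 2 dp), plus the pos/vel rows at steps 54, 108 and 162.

State at t = 0.6955 s:
  obj    pos=(+0.871,-0.261) vel=(+2.326,-0.944) ωy=+36.37

Key-timestep trajectory:
   step    t(s)  obj.x    obj.z    obj.vx   obj.vz 
     54  0.1731   +0.112  +0.047  +0.579  -0.235
    108  0.3462   +0.262  -0.014  +1.158  -0.470
    162  0.5192   +0.513  -0.115  +1.736  -0.705


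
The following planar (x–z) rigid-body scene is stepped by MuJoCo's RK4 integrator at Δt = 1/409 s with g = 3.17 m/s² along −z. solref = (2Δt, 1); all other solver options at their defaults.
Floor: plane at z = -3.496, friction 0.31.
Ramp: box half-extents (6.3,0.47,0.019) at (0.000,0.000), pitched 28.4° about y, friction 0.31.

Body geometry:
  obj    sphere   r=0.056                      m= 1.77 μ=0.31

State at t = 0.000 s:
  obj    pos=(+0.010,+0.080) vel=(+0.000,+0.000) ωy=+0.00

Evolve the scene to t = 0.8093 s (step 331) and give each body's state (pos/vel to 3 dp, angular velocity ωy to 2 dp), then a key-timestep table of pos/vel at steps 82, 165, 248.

State at t = 0.8093 s:
  obj    pos=(+0.320,-0.088) vel=(+0.767,-0.415) ωy=+15.56

Key-timestep trajectory:
   step    t(s)  obj.x    obj.z    obj.vx   obj.vz 
     82  0.2005   +0.029  +0.070  +0.190  -0.103
    165  0.4034   +0.087  +0.038  +0.382  -0.207
    248  0.6064   +0.184  -0.014  +0.574  -0.311


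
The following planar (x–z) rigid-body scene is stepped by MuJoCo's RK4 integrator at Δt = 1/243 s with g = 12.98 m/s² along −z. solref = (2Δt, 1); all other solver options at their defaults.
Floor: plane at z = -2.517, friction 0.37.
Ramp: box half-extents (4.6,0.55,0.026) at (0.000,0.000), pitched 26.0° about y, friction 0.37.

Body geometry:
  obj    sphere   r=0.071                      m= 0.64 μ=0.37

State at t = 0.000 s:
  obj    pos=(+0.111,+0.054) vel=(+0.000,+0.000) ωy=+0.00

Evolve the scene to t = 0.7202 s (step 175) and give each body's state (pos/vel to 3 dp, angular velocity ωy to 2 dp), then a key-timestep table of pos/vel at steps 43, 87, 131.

State at t = 0.7202 s:
  obj    pos=(+1.058,-0.408) vel=(+2.631,-1.283) ωy=+41.22

Key-timestep trajectory:
   step    t(s)  obj.x    obj.z    obj.vx   obj.vz 
     43  0.1770   +0.168  +0.026  +0.647  -0.315
     87  0.3580   +0.345  -0.060  +1.308  -0.638
    131  0.5391   +0.642  -0.205  +1.969  -0.961
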